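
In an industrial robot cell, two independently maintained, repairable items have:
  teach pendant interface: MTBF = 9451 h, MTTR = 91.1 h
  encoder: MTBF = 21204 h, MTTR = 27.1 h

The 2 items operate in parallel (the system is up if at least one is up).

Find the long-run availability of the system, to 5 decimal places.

A(teach pendant interface) = MTBF/(MTBF+MTTR) = 9451/(9451+91.1) = 0.990453
A(encoder) = MTBF/(MTBF+MTTR) = 21204/(21204+27.1) = 0.998724
Parallel availability: 1 − (1 − 0.990453)(1 − 0.998724) = 0.99999

0.99999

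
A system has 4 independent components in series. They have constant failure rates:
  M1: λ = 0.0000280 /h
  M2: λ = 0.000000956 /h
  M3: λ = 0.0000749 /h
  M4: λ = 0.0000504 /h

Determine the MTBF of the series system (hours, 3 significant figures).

Series of exponential components: λ_sys = Σ λ_i
λ_sys = 0.0000280 + 0.000000956 + 0.0000749 + 0.0000504 = 1.5426e-04 /h
MTBF = 1 / λ_sys = 6480 h

6480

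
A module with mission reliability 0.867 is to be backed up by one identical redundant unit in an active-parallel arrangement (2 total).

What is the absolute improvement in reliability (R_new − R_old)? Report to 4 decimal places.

0.1153

R_before = 0.867
R_after = 1 − (1 − 0.867)^2 = 0.9823
ΔR = 0.9823 − 0.867 = 0.1153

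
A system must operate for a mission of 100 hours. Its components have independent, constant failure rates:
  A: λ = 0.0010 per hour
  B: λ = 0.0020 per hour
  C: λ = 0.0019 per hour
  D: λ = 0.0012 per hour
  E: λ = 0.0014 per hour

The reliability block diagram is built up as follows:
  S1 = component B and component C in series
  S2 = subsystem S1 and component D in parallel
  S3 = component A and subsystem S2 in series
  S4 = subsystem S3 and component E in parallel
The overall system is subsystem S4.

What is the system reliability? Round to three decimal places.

R(A) = exp(−0.0010 × 100) = 0.90484
R(B) = exp(−0.0020 × 100) = 0.81873
R(C) = exp(−0.0019 × 100) = 0.82696
R(D) = exp(−0.0012 × 100) = 0.88692
R(E) = exp(−0.0014 × 100) = 0.86936
Series (B and C): 0.81873 × 0.82696 = 0.67706
Parallel ([0.67706] and D): 1 − (1 − 0.67706)(1 − 0.88692) = 0.96348
Series (A and [0.96348]): 0.90484 × 0.96348 = 0.87180
Parallel ([0.87180] and E): 1 − (1 − 0.87180)(1 − 0.86936) = 0.983

0.983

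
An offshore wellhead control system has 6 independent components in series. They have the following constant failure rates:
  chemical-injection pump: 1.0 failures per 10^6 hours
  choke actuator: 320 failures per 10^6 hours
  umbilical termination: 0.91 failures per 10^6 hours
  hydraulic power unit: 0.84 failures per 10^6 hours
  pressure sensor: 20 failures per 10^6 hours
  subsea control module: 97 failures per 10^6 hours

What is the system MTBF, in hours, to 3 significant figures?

Series of exponential components: λ_sys = Σ λ_i
λ_sys = 0.0000010 + 0.00032 + 0.00000091 + 0.00000084 + 0.000020 + 0.000097 = 4.3975e-04 /h
MTBF = 1 / λ_sys = 2270 h

2270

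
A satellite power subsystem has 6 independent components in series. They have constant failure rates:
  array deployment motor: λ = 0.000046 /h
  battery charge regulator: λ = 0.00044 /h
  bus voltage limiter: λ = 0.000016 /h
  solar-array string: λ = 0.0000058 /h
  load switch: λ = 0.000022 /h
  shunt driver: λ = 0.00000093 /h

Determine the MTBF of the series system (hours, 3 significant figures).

Series of exponential components: λ_sys = Σ λ_i
λ_sys = 0.000046 + 0.00044 + 0.000016 + 0.0000058 + 0.000022 + 0.00000093 = 5.3073e-04 /h
MTBF = 1 / λ_sys = 1880 h

1880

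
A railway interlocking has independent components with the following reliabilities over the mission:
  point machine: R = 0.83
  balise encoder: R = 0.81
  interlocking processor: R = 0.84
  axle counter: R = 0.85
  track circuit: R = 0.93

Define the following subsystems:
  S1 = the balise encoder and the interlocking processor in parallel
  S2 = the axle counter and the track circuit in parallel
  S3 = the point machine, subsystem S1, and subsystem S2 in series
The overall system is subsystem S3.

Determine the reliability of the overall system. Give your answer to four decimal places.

Parallel (balise encoder and interlocking processor): 1 − (1 − 0.810000)(1 − 0.840000) = 0.969600
Parallel (axle counter and track circuit): 1 − (1 − 0.850000)(1 − 0.930000) = 0.989500
Series (point machine, [0.969600], and [0.989500]): 0.830000 × 0.969600 × 0.989500 = 0.7963

0.7963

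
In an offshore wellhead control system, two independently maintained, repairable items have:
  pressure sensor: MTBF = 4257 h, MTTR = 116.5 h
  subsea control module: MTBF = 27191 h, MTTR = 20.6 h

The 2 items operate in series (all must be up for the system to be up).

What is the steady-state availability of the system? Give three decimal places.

0.973

A(pressure sensor) = MTBF/(MTBF+MTTR) = 4257/(4257+116.5) = 0.973362
A(subsea control module) = MTBF/(MTBF+MTTR) = 27191/(27191+20.6) = 0.999243
Series availability: 0.973362 × 0.999243 = 0.973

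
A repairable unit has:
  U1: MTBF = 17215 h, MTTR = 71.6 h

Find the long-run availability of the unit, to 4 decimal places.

0.9959

A(U1) = MTBF/(MTBF+MTTR) = 17215/(17215+71.6) = 0.9959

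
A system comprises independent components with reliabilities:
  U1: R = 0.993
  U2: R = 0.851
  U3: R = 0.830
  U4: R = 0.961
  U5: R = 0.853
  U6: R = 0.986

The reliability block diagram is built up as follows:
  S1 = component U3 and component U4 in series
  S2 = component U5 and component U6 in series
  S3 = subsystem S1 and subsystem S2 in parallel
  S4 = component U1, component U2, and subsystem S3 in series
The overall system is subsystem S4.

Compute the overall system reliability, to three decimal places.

Series (U3 and U4): 0.83000 × 0.96100 = 0.79763
Series (U5 and U6): 0.85300 × 0.98600 = 0.84106
Parallel ([0.79763] and [0.84106]): 1 − (1 − 0.79763)(1 − 0.84106) = 0.96784
Series (U1, U2, and [0.96784]): 0.99300 × 0.85100 × 0.96784 = 0.818

0.818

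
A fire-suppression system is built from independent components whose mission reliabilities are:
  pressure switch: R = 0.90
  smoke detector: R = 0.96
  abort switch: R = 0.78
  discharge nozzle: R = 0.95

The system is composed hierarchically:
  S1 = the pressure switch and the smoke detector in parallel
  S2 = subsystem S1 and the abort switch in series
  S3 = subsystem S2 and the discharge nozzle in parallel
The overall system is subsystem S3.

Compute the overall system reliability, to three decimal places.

Parallel (pressure switch and smoke detector): 1 − (1 − 0.90000)(1 − 0.96000) = 0.99600
Series ([0.99600] and abort switch): 0.99600 × 0.78000 = 0.77688
Parallel ([0.77688] and discharge nozzle): 1 − (1 − 0.77688)(1 − 0.95000) = 0.989

0.989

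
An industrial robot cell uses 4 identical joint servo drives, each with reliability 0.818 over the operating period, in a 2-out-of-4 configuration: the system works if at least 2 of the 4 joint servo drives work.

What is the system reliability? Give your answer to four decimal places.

0.9792

R = Σ_{i=2}^{4} C(4,i) p^i (1−p)^{4−i} with p = 0.818
C(4,2)·0.818^2·0.182^2 = 0.132984
C(4,3)·0.818^3·0.182^1 = 0.398466
C(4,4)·0.818^4·0.182^0 = 0.447727
Sum = 0.9792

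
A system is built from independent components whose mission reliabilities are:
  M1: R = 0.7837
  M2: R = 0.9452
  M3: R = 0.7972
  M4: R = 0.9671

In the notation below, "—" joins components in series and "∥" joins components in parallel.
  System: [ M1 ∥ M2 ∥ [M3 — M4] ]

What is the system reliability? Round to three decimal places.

Series (M3 and M4): 0.79720 × 0.96710 = 0.77097
Parallel (M1, M2, and [0.77097]): 1 − (1 − 0.78370)(1 − 0.94520)(1 − 0.77097) = 0.997

0.997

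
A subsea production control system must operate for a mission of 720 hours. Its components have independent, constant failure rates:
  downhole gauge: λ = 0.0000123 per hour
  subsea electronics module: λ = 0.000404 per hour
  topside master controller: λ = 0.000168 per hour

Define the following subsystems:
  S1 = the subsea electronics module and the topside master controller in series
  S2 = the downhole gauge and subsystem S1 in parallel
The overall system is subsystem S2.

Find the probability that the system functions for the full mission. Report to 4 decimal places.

R(downhole gauge) = exp(−0.0000123 × 720) = 0.991183
R(subsea electronics module) = exp(−0.000404 × 720) = 0.747605
R(topside master controller) = exp(−0.000168 × 720) = 0.886069
Series (subsea electronics module and topside master controller): 0.747605 × 0.886069 = 0.662430
Parallel (downhole gauge and [0.662430]): 1 − (1 − 0.991183)(1 − 0.662430) = 0.9970

0.9970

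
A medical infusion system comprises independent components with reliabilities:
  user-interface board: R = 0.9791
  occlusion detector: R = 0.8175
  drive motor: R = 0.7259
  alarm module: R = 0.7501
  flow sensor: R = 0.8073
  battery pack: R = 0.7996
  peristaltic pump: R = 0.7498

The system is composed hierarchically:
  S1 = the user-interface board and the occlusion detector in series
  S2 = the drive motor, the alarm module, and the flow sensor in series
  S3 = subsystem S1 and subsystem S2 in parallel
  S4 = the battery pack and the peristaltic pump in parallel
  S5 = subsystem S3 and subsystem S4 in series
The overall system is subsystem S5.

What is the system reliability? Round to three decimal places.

0.844

Series (user-interface board and occlusion detector): 0.97910 × 0.81750 = 0.80041
Series (drive motor, alarm module, and flow sensor): 0.72590 × 0.75010 × 0.80730 = 0.43957
Parallel ([0.80041] and [0.43957]): 1 − (1 − 0.80041)(1 − 0.43957) = 0.88814
Parallel (battery pack and peristaltic pump): 1 − (1 − 0.79960)(1 − 0.74980) = 0.94986
Series ([0.88814] and [0.94986]): 0.88814 × 0.94986 = 0.844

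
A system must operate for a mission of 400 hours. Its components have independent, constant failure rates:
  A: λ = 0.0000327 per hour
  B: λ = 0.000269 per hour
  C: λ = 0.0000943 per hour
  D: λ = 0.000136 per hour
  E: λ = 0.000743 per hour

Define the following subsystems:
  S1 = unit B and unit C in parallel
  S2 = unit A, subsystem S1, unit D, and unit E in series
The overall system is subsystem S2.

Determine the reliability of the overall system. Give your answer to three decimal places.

R(A) = exp(−0.0000327 × 400) = 0.98701
R(B) = exp(−0.000269 × 400) = 0.89799
R(C) = exp(−0.0000943 × 400) = 0.96298
R(D) = exp(−0.000136 × 400) = 0.94705
R(E) = exp(−0.000743 × 400) = 0.74290
Parallel (B and C): 1 − (1 − 0.89799)(1 − 0.96298) = 0.99622
Series (A, [0.99622], D, and E): 0.98701 × 0.99622 × 0.94705 × 0.74290 = 0.692

0.692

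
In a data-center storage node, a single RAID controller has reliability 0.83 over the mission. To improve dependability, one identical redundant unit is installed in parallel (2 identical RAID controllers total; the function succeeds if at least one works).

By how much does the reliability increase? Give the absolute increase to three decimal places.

R_before = 0.83
R_after = 1 − (1 − 0.83)^2 = 0.971
ΔR = 0.971 − 0.83 = 0.141

0.141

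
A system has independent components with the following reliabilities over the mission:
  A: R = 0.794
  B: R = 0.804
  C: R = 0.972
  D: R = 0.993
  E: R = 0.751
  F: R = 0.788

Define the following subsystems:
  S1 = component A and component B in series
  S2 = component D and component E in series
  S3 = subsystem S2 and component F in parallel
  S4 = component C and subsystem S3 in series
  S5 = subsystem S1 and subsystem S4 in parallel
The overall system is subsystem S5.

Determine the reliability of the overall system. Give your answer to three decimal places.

Series (A and B): 0.79400 × 0.80400 = 0.63838
Series (D and E): 0.99300 × 0.75100 = 0.74574
Parallel ([0.74574] and F): 1 − (1 − 0.74574)(1 − 0.78800) = 0.94610
Series (C and [0.94610]): 0.97200 × 0.94610 = 0.91961
Parallel ([0.63838] and [0.91961]): 1 − (1 − 0.63838)(1 − 0.91961) = 0.971

0.971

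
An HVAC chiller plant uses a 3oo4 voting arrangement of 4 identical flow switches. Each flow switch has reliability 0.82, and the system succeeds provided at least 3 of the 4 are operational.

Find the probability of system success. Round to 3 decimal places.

0.849

R = Σ_{i=3}^{4} C(4,i) p^i (1−p)^{4−i} with p = 0.82
C(4,3)·0.82^3·0.18^1 = 0.39698
C(4,4)·0.82^4·0.18^0 = 0.45212
Sum = 0.849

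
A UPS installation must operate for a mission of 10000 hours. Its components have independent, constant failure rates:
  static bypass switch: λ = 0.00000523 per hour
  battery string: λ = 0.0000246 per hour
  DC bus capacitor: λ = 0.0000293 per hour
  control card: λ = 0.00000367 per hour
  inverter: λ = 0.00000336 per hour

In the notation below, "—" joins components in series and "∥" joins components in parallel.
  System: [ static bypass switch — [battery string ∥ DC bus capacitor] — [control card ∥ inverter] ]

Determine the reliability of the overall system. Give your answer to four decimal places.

0.8954

R(static bypass switch) = exp(−0.00000523 × 10000) = 0.949044
R(battery string) = exp(−0.0000246 × 10000) = 0.781922
R(DC bus capacitor) = exp(−0.0000293 × 10000) = 0.746022
R(control card) = exp(−0.00000367 × 10000) = 0.963965
R(inverter) = exp(−0.00000336 × 10000) = 0.966958
Parallel (battery string and DC bus capacitor): 1 − (1 − 0.781922)(1 − 0.746022) = 0.944613
Parallel (control card and inverter): 1 − (1 − 0.963965)(1 − 0.966958) = 0.998809
Series (static bypass switch, [0.944613], and [0.998809]): 0.949044 × 0.944613 × 0.998809 = 0.8954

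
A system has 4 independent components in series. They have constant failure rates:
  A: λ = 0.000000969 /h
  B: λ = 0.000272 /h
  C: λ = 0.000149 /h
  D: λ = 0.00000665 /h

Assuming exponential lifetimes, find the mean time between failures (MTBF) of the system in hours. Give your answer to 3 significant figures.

Series of exponential components: λ_sys = Σ λ_i
λ_sys = 0.000000969 + 0.000272 + 0.000149 + 0.00000665 = 4.2862e-04 /h
MTBF = 1 / λ_sys = 2330 h

2330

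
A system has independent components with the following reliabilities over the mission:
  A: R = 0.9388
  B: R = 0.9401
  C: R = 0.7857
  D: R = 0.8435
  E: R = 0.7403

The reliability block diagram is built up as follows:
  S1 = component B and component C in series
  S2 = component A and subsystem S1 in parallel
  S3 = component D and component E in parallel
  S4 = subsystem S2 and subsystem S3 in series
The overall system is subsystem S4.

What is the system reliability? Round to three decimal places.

0.944

Series (B and C): 0.94010 × 0.78570 = 0.73864
Parallel (A and [0.73864]): 1 − (1 − 0.93880)(1 − 0.73864) = 0.98400
Parallel (D and E): 1 − (1 − 0.84350)(1 − 0.74030) = 0.95936
Series ([0.98400] and [0.95936]): 0.98400 × 0.95936 = 0.944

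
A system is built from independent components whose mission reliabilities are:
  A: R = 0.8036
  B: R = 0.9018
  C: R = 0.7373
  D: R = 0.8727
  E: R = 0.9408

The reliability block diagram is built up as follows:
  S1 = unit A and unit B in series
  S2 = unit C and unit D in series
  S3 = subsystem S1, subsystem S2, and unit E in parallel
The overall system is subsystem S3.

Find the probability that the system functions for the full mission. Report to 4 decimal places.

0.9942

Series (A and B): 0.803600 × 0.901800 = 0.724686
Series (C and D): 0.737300 × 0.872700 = 0.643442
Parallel ([0.724686], [0.643442], and E): 1 − (1 − 0.724686)(1 − 0.643442)(1 − 0.940800) = 0.9942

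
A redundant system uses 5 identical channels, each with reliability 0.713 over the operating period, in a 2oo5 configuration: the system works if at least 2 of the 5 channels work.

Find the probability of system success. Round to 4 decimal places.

R = Σ_{i=2}^{5} C(5,i) p^i (1−p)^{5−i} with p = 0.713
C(5,2)·0.713^2·0.287^3 = 0.120178
C(5,3)·0.713^3·0.287^2 = 0.298561
C(5,4)·0.713^4·0.287^1 = 0.370860
C(5,5)·0.713^5·0.287^0 = 0.184267
Sum = 0.9739

0.9739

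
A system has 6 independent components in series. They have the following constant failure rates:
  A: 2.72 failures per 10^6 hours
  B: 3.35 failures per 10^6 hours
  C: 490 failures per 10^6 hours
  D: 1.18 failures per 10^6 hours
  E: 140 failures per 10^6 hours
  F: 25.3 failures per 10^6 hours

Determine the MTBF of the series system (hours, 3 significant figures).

1510

Series of exponential components: λ_sys = Σ λ_i
λ_sys = 0.00000272 + 0.00000335 + 0.000490 + 0.00000118 + 0.000140 + 0.0000253 = 6.6255e-04 /h
MTBF = 1 / λ_sys = 1510 h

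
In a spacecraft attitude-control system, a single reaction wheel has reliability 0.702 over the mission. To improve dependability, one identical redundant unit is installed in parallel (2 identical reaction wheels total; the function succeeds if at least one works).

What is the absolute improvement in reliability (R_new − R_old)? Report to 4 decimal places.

R_before = 0.702
R_after = 1 − (1 − 0.702)^2 = 0.9112
ΔR = 0.9112 − 0.702 = 0.2092

0.2092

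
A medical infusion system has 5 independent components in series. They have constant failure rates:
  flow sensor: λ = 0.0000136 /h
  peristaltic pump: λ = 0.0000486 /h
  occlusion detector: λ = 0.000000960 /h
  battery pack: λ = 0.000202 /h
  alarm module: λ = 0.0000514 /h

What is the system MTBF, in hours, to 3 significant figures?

Series of exponential components: λ_sys = Σ λ_i
λ_sys = 0.0000136 + 0.0000486 + 0.000000960 + 0.000202 + 0.0000514 = 3.1656e-04 /h
MTBF = 1 / λ_sys = 3160 h

3160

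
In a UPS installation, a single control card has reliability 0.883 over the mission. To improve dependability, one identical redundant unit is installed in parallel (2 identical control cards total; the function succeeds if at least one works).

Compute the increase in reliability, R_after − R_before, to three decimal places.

0.103

R_before = 0.883
R_after = 1 − (1 − 0.883)^2 = 0.986
ΔR = 0.986 − 0.883 = 0.103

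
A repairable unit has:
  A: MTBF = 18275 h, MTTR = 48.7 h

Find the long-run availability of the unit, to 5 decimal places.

0.99734

A(A) = MTBF/(MTBF+MTTR) = 18275/(18275+48.7) = 0.99734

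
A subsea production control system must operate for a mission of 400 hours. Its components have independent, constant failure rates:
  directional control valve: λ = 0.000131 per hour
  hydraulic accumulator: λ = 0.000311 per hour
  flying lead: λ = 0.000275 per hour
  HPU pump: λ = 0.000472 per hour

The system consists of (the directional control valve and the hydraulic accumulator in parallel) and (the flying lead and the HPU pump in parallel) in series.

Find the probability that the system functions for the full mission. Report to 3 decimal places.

0.976

R(directional control valve) = exp(−0.000131 × 400) = 0.94895
R(hydraulic accumulator) = exp(−0.000311 × 400) = 0.88303
R(flying lead) = exp(−0.000275 × 400) = 0.89583
R(HPU pump) = exp(−0.000472 × 400) = 0.82795
Parallel (directional control valve and hydraulic accumulator): 1 − (1 − 0.94895)(1 − 0.88303) = 0.99403
Parallel (flying lead and HPU pump): 1 − (1 − 0.89583)(1 − 0.82795) = 0.98208
Series ([0.99403] and [0.98208]): 0.99403 × 0.98208 = 0.976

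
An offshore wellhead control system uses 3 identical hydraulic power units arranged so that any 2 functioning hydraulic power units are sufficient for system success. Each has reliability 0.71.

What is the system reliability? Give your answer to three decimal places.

R = Σ_{i=2}^{3} C(3,i) p^i (1−p)^{3−i} with p = 0.71
C(3,2)·0.71^2·0.29^1 = 0.43857
C(3,3)·0.71^3·0.29^0 = 0.35791
Sum = 0.796

0.796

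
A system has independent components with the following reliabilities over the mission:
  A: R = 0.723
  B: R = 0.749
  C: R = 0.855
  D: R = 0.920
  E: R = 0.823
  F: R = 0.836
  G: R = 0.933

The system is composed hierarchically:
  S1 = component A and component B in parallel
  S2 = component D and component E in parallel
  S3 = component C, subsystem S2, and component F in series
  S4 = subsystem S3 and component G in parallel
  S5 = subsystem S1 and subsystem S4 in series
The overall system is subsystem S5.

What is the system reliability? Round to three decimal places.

0.912

Parallel (A and B): 1 − (1 − 0.72300)(1 − 0.74900) = 0.93047
Parallel (D and E): 1 − (1 − 0.92000)(1 − 0.82300) = 0.98584
Series (C, [0.98584], and F): 0.85500 × 0.98584 × 0.83600 = 0.70466
Parallel ([0.70466] and G): 1 − (1 − 0.70466)(1 − 0.93300) = 0.98021
Series ([0.93047] and [0.98021]): 0.93047 × 0.98021 = 0.912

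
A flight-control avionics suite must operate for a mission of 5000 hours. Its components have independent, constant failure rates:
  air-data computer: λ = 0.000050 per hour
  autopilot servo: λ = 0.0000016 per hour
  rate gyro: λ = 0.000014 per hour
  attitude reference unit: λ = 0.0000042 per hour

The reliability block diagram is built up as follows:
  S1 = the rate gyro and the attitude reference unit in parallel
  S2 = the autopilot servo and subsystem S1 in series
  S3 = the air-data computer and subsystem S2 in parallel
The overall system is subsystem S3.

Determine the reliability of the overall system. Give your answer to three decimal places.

R(air-data computer) = exp(−0.000050 × 5000) = 0.77880
R(autopilot servo) = exp(−0.0000016 × 5000) = 0.99203
R(rate gyro) = exp(−0.000014 × 5000) = 0.93239
R(attitude reference unit) = exp(−0.0000042 × 5000) = 0.97922
Parallel (rate gyro and attitude reference unit): 1 − (1 − 0.93239)(1 − 0.97922) = 0.99860
Series (autopilot servo and [0.99860]): 0.99203 × 0.99860 = 0.99064
Parallel (air-data computer and [0.99064]): 1 − (1 − 0.77880)(1 − 0.99064) = 0.998

0.998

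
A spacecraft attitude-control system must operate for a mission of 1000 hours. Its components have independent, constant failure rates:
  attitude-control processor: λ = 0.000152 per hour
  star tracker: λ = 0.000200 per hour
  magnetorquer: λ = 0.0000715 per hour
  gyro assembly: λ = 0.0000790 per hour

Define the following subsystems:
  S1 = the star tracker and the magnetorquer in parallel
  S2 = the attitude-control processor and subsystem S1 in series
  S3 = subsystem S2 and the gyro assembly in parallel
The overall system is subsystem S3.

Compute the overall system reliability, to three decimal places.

R(attitude-control processor) = exp(−0.000152 × 1000) = 0.85899
R(star tracker) = exp(−0.000200 × 1000) = 0.81873
R(magnetorquer) = exp(−0.0000715 × 1000) = 0.93100
R(gyro assembly) = exp(−0.0000790 × 1000) = 0.92404
Parallel (star tracker and magnetorquer): 1 − (1 − 0.81873)(1 − 0.93100) = 0.98749
Series (attitude-control processor and [0.98749]): 0.85899 × 0.98749 = 0.84824
Parallel ([0.84824] and gyro assembly): 1 − (1 − 0.84824)(1 − 0.92404) = 0.988

0.988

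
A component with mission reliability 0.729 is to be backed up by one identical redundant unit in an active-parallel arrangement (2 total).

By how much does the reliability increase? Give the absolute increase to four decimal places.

0.1976

R_before = 0.729
R_after = 1 − (1 − 0.729)^2 = 0.9266
ΔR = 0.9266 − 0.729 = 0.1976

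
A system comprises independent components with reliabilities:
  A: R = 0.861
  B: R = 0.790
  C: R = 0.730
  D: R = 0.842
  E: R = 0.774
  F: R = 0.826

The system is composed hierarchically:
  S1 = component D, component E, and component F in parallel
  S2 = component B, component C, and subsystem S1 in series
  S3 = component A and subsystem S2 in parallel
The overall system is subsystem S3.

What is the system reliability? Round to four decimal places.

0.9407

Parallel (D, E, and F): 1 − (1 − 0.842000)(1 − 0.774000)(1 − 0.826000) = 0.993787
Series (B, C, and [0.993787]): 0.790000 × 0.730000 × 0.993787 = 0.573117
Parallel (A and [0.573117]): 1 − (1 − 0.861000)(1 − 0.573117) = 0.9407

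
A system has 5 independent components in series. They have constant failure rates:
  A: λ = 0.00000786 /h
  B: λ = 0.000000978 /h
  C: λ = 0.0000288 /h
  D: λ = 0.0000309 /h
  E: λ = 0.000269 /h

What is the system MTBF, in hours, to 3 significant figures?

2960

Series of exponential components: λ_sys = Σ λ_i
λ_sys = 0.00000786 + 0.000000978 + 0.0000288 + 0.0000309 + 0.000269 = 3.3754e-04 /h
MTBF = 1 / λ_sys = 2960 h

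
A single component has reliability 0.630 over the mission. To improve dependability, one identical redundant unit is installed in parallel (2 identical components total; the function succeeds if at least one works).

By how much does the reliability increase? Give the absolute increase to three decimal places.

0.233

R_before = 0.630
R_after = 1 − (1 − 0.630)^2 = 0.863
ΔR = 0.863 − 0.630 = 0.233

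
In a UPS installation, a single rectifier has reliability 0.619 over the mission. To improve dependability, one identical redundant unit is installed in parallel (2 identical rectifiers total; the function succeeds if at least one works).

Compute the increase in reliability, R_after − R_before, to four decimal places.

0.2358

R_before = 0.619
R_after = 1 − (1 − 0.619)^2 = 0.8548
ΔR = 0.8548 − 0.619 = 0.2358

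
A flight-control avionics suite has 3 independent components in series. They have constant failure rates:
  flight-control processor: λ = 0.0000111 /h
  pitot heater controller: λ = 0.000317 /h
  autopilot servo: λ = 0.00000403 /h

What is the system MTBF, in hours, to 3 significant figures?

3010

Series of exponential components: λ_sys = Σ λ_i
λ_sys = 0.0000111 + 0.000317 + 0.00000403 = 3.3213e-04 /h
MTBF = 1 / λ_sys = 3010 h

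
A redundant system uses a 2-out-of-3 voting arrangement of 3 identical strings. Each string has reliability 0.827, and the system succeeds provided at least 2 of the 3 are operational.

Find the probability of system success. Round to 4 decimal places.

R = Σ_{i=2}^{3} C(3,i) p^i (1−p)^{3−i} with p = 0.827
C(3,2)·0.827^2·0.173^1 = 0.354959
C(3,3)·0.827^3·0.173^0 = 0.565609
Sum = 0.9206

0.9206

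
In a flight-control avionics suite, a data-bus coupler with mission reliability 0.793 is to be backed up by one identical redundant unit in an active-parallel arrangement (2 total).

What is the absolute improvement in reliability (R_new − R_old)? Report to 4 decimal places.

0.1642

R_before = 0.793
R_after = 1 − (1 − 0.793)^2 = 0.9572
ΔR = 0.9572 − 0.793 = 0.1642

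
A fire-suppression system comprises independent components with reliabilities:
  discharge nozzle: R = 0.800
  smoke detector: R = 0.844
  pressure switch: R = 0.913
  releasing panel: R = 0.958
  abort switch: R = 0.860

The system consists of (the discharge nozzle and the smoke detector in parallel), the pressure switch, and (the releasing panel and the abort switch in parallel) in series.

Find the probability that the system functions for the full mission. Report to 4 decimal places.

0.8793

Parallel (discharge nozzle and smoke detector): 1 − (1 − 0.800000)(1 − 0.844000) = 0.968800
Parallel (releasing panel and abort switch): 1 − (1 − 0.958000)(1 − 0.860000) = 0.994120
Series ([0.968800], pressure switch, and [0.994120]): 0.968800 × 0.913000 × 0.994120 = 0.8793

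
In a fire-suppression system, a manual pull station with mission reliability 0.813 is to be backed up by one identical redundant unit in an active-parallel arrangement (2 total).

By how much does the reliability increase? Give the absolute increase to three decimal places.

R_before = 0.813
R_after = 1 − (1 − 0.813)^2 = 0.965
ΔR = 0.965 − 0.813 = 0.152

0.152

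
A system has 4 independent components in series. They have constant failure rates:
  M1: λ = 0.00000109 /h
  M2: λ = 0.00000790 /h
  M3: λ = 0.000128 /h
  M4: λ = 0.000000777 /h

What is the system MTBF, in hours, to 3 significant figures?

7260

Series of exponential components: λ_sys = Σ λ_i
λ_sys = 0.00000109 + 0.00000790 + 0.000128 + 0.000000777 = 1.3777e-04 /h
MTBF = 1 / λ_sys = 7260 h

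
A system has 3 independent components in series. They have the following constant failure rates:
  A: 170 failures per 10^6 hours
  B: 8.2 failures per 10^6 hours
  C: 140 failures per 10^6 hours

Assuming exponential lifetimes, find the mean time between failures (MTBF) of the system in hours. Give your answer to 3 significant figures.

Series of exponential components: λ_sys = Σ λ_i
λ_sys = 0.00017 + 0.0000082 + 0.00014 = 3.1820e-04 /h
MTBF = 1 / λ_sys = 3140 h

3140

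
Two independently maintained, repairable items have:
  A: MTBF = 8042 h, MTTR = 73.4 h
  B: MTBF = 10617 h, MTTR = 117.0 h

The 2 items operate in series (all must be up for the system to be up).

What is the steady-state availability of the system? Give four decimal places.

0.9802

A(A) = MTBF/(MTBF+MTTR) = 8042/(8042+73.4) = 0.990955
A(B) = MTBF/(MTBF+MTTR) = 10617/(10617+117.0) = 0.989100
Series availability: 0.990955 × 0.989100 = 0.9802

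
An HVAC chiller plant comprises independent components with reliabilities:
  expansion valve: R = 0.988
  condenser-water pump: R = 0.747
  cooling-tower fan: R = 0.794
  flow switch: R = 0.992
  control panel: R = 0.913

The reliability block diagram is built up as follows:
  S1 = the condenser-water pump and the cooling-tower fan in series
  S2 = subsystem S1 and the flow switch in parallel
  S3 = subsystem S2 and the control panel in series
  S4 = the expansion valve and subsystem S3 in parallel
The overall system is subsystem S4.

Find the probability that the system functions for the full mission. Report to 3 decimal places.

0.999

Series (condenser-water pump and cooling-tower fan): 0.74700 × 0.79400 = 0.59312
Parallel ([0.59312] and flow switch): 1 − (1 − 0.59312)(1 − 0.99200) = 0.99674
Series ([0.99674] and control panel): 0.99674 × 0.91300 = 0.91002
Parallel (expansion valve and [0.91002]): 1 − (1 − 0.98800)(1 − 0.91002) = 0.999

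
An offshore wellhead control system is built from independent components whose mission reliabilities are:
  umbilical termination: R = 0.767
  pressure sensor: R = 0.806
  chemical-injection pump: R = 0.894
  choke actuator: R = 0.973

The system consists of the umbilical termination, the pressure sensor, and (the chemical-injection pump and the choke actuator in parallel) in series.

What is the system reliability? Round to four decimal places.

Parallel (chemical-injection pump and choke actuator): 1 − (1 − 0.894000)(1 − 0.973000) = 0.997138
Series (umbilical termination, pressure sensor, and [0.997138]): 0.767000 × 0.806000 × 0.997138 = 0.6164

0.6164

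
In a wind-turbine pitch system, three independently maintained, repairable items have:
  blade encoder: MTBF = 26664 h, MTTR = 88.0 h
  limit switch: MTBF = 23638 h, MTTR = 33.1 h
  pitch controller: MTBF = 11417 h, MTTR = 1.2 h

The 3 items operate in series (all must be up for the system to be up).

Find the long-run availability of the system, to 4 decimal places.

0.9952

A(blade encoder) = MTBF/(MTBF+MTTR) = 26664/(26664+88.0) = 0.996711
A(limit switch) = MTBF/(MTBF+MTTR) = 23638/(23638+33.1) = 0.998602
A(pitch controller) = MTBF/(MTBF+MTTR) = 11417/(11417+1.2) = 0.999895
Series availability: 0.996711 × 0.998602 × 0.999895 = 0.9952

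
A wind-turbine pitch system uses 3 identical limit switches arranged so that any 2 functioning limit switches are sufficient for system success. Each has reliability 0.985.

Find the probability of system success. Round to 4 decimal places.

0.9993

R = Σ_{i=2}^{3} C(3,i) p^i (1−p)^{3−i} with p = 0.985
C(3,2)·0.985^2·0.015^1 = 0.043660
C(3,3)·0.985^3·0.015^0 = 0.955672
Sum = 0.9993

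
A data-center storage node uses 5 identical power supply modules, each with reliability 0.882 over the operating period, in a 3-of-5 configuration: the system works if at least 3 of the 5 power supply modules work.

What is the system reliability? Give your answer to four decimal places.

R = Σ_{i=3}^{5} C(5,i) p^i (1−p)^{5−i} with p = 0.882
C(5,3)·0.882^3·0.118^2 = 0.095537
C(5,4)·0.882^4·0.118^1 = 0.357048
C(5,5)·0.882^5·0.118^0 = 0.533756
Sum = 0.9863

0.9863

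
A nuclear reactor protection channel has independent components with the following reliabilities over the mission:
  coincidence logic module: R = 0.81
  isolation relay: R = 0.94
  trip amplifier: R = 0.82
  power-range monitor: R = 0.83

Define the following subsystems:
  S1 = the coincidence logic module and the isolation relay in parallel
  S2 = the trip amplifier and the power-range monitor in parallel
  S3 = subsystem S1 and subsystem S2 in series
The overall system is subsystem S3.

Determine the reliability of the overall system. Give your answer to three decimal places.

Parallel (coincidence logic module and isolation relay): 1 − (1 − 0.81000)(1 − 0.94000) = 0.98860
Parallel (trip amplifier and power-range monitor): 1 − (1 − 0.82000)(1 − 0.83000) = 0.96940
Series ([0.98860] and [0.96940]): 0.98860 × 0.96940 = 0.958

0.958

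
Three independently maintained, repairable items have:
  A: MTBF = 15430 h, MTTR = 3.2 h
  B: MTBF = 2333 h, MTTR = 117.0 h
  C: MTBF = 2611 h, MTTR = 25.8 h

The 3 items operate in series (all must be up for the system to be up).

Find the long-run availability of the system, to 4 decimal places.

A(A) = MTBF/(MTBF+MTTR) = 15430/(15430+3.2) = 0.999793
A(B) = MTBF/(MTBF+MTTR) = 2333/(2333+117.0) = 0.952245
A(C) = MTBF/(MTBF+MTTR) = 2611/(2611+25.8) = 0.990215
Series availability: 0.999793 × 0.952245 × 0.990215 = 0.9427

0.9427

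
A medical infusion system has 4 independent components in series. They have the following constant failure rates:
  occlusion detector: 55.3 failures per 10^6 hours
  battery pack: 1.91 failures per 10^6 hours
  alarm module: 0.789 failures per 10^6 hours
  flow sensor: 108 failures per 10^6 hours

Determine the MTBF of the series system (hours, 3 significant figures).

Series of exponential components: λ_sys = Σ λ_i
λ_sys = 0.0000553 + 0.00000191 + 0.000000789 + 0.000108 = 1.6600e-04 /h
MTBF = 1 / λ_sys = 6020 h

6020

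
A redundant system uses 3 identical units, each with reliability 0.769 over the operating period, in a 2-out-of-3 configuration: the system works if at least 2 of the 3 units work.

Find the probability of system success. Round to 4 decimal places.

0.8646

R = Σ_{i=2}^{3} C(3,i) p^i (1−p)^{3−i} with p = 0.769
C(3,2)·0.769^2·0.231^1 = 0.409813
C(3,3)·0.769^3·0.231^0 = 0.454757
Sum = 0.8646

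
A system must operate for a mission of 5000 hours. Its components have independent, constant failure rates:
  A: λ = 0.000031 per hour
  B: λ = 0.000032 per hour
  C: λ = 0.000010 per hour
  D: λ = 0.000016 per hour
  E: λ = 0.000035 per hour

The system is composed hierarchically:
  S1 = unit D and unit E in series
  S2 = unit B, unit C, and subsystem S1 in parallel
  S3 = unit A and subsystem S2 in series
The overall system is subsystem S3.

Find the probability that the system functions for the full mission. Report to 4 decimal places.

R(A) = exp(−0.000031 × 5000) = 0.856415
R(B) = exp(−0.000032 × 5000) = 0.852144
R(C) = exp(−0.000010 × 5000) = 0.951229
R(D) = exp(−0.000016 × 5000) = 0.923116
R(E) = exp(−0.000035 × 5000) = 0.839457
Series (D and E): 0.923116 × 0.839457 = 0.774916
Parallel (B, C, and [0.774916]): 1 − (1 − 0.852144)(1 − 0.951229)(1 − 0.774916) = 0.998377
Series (A and [0.998377]): 0.856415 × 0.998377 = 0.8550

0.8550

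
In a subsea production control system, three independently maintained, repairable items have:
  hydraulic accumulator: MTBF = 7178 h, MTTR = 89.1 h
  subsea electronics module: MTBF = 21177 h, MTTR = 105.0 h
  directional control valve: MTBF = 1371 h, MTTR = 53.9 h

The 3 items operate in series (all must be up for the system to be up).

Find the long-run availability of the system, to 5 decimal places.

0.94569

A(hydraulic accumulator) = MTBF/(MTBF+MTTR) = 7178/(7178+89.1) = 0.987739
A(subsea electronics module) = MTBF/(MTBF+MTTR) = 21177/(21177+105.0) = 0.995066
A(directional control valve) = MTBF/(MTBF+MTTR) = 1371/(1371+53.9) = 0.962173
Series availability: 0.987739 × 0.995066 × 0.962173 = 0.94569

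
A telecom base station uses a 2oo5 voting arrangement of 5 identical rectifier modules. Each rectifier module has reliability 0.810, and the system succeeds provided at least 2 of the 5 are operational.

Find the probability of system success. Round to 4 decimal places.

0.9945

R = Σ_{i=2}^{5} C(5,i) p^i (1−p)^{5−i} with p = 0.810
C(5,2)·0.810^2·0.190^3 = 0.045002
C(5,3)·0.810^3·0.190^2 = 0.191850
C(5,4)·0.810^4·0.190^1 = 0.408944
C(5,5)·0.810^5·0.190^0 = 0.348678
Sum = 0.9945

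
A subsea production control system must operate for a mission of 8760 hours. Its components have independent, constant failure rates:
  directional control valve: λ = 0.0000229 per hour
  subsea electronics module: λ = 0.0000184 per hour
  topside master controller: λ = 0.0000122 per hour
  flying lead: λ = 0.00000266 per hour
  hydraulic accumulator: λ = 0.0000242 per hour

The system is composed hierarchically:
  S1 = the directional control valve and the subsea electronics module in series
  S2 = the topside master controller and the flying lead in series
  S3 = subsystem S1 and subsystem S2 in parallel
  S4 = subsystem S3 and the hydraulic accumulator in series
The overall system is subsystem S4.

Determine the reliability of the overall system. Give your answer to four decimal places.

0.7790

R(directional control valve) = exp(−0.0000229 × 8760) = 0.818236
R(subsea electronics module) = exp(−0.0000184 × 8760) = 0.851135
R(topside master controller) = exp(−0.0000122 × 8760) = 0.898641
R(flying lead) = exp(−0.00000266 × 8760) = 0.976968
R(hydraulic accumulator) = exp(−0.0000242 × 8760) = 0.808971
Series (directional control valve and subsea electronics module): 0.818236 × 0.851135 = 0.696429
Series (topside master controller and flying lead): 0.898641 × 0.976968 = 0.877944
Parallel ([0.696429] and [0.877944]): 1 − (1 − 0.696429)(1 − 0.877944) = 0.962947
Series ([0.962947] and hydraulic accumulator): 0.962947 × 0.808971 = 0.7790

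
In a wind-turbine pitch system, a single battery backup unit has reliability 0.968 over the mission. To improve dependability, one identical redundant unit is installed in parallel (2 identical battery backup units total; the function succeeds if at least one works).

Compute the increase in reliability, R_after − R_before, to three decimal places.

R_before = 0.968
R_after = 1 − (1 − 0.968)^2 = 0.999
ΔR = 0.999 − 0.968 = 0.031

0.031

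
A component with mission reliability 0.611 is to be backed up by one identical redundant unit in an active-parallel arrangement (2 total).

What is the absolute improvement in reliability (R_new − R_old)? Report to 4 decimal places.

0.2377

R_before = 0.611
R_after = 1 − (1 − 0.611)^2 = 0.8487
ΔR = 0.8487 − 0.611 = 0.2377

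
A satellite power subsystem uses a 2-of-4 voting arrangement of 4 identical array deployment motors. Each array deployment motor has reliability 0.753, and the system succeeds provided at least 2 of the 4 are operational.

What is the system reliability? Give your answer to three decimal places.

0.951

R = Σ_{i=2}^{4} C(4,i) p^i (1−p)^{4−i} with p = 0.753
C(4,2)·0.753^2·0.247^2 = 0.20756
C(4,3)·0.753^3·0.247^1 = 0.42183
C(4,4)·0.753^4·0.247^0 = 0.32150
Sum = 0.951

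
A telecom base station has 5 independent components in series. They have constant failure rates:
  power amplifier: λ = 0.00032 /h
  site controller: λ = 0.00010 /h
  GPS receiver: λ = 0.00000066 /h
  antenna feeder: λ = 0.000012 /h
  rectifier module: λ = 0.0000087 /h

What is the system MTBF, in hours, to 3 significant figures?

2270

Series of exponential components: λ_sys = Σ λ_i
λ_sys = 0.00032 + 0.00010 + 0.00000066 + 0.000012 + 0.0000087 = 4.4136e-04 /h
MTBF = 1 / λ_sys = 2270 h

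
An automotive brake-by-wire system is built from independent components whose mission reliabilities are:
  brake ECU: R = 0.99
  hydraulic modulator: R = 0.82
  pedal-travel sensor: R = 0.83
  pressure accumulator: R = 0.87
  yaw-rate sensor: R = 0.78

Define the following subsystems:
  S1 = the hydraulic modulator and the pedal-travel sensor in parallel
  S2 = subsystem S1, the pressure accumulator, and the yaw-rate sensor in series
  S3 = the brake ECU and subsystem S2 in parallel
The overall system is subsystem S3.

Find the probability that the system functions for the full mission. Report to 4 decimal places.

Parallel (hydraulic modulator and pedal-travel sensor): 1 − (1 − 0.820000)(1 − 0.830000) = 0.969400
Series ([0.969400], pressure accumulator, and yaw-rate sensor): 0.969400 × 0.870000 × 0.780000 = 0.657835
Parallel (brake ECU and [0.657835]): 1 − (1 − 0.990000)(1 − 0.657835) = 0.9966

0.9966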